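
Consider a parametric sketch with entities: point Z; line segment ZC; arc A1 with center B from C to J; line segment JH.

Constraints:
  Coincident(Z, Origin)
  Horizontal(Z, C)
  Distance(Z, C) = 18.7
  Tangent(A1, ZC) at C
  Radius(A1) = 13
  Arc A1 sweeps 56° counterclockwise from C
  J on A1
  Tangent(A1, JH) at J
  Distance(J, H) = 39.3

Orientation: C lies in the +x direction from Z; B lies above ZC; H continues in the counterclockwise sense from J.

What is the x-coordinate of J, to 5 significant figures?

29.477

Tangency of A1 to ZC means the radius BC is perpendicular to ZC, so B = C + (0, 13) = (18.700, 13.000). On A1, C sits at bearing -90° from B; a 56° counterclockwise sweep puts J at bearing -34°, so J = B + 13.0·(cos -34°, sin -34°) = (29.477, 5.7305). So J.x = 29.477.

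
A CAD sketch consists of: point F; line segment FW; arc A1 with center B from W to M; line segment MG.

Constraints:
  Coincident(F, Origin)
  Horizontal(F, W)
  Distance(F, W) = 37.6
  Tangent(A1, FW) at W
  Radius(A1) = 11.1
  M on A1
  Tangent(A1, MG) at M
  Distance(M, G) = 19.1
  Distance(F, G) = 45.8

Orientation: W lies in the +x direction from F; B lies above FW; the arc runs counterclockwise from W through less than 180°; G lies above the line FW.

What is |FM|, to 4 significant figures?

49.30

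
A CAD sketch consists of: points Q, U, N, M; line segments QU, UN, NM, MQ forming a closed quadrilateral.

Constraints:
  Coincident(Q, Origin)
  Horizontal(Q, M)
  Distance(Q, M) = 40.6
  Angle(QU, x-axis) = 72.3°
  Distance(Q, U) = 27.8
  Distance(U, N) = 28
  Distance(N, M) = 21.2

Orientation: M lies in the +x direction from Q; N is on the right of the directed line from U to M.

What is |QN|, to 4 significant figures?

19.43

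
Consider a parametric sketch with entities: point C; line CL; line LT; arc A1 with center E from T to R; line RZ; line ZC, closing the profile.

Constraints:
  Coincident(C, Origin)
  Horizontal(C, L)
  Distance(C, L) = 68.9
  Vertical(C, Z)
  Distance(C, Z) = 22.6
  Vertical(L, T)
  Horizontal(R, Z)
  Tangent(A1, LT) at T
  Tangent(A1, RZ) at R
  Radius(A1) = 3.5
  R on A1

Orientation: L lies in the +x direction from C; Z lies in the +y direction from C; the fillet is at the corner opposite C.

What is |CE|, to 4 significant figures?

68.13

C is at the origin; CL is horizontal with |CL| = 68.9 and L on the +x side, so L = (68.90, 0.000). CZ is vertical with |CZ| = 22.6 and Z on the +y side, so Z = (0.000, 22.60). The virtual corner opposite C is at (68.90, 22.60). The tangent condition forces ET to be normal to LT and tangency of A1 to RZ means the radius ER is perpendicular to RZ, with radius 3.5, so the center E sits 3.5 in from both sides at E = (65.40, 19.10). Then |CE| = |E − C| = 68.13.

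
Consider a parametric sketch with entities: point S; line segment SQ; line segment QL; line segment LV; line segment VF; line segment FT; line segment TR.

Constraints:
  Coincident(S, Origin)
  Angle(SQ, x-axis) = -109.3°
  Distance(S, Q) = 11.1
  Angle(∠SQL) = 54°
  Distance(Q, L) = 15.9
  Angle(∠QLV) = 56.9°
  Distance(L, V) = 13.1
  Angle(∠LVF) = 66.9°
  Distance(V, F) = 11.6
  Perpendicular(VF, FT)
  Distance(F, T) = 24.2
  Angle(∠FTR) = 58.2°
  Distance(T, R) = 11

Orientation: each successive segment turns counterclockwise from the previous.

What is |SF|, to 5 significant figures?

8.7382

S is at the origin; SQ runs at -109.3° with length 11.1, so Q = (-3.6687, -10.476). ∠SQL = 54.0° gives QL at 16.700° from the x-axis; with |QL| = 15.9, L = (11.561, -5.9072). ∠QLV = 56.9° gives LV at 139.80° from the x-axis; with |LV| = 13.1, V = (1.5549, 2.5483). ∠LVF = 66.9° gives VF at -107.10° from the x-axis; with |VF| = 11.6, F = (-1.8559, -8.5389). Then |SF| = |F − S| = 8.7382.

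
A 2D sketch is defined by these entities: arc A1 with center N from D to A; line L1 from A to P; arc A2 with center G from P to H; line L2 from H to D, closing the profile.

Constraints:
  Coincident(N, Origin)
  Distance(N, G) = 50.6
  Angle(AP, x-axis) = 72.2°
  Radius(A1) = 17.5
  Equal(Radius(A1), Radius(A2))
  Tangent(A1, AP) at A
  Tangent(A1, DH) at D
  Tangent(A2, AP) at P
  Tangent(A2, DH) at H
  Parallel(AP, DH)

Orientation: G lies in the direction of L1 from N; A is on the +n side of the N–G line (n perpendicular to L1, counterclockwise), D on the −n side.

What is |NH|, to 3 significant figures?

53.5

Tangency of A1 to both parallel lines with radius 17.5 puts A and D at N ± 17.5·n: A = (-16.7, 5.35), D = (16.7, -5.35). Equal radii place P and H the same way about G: P = G + 17.5·n = (-1.19, 53.5), H = G − 17.5·n = (32.1, 42.8). Then |NH| = |H − N| = 53.5.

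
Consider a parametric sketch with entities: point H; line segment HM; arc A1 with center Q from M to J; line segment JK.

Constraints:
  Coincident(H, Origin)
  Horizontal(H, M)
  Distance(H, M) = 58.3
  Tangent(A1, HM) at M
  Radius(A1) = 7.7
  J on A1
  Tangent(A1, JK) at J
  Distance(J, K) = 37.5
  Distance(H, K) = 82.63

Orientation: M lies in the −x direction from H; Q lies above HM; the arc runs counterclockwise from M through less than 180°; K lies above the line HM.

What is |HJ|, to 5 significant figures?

52.826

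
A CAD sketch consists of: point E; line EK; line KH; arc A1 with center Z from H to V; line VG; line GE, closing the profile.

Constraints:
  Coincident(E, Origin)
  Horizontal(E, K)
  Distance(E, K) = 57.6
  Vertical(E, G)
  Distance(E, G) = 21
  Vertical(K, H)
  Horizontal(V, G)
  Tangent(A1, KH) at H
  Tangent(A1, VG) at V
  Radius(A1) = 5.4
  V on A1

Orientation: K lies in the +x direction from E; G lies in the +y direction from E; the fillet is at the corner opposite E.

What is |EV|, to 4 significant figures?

56.27

E is at the origin; E and K share the same y with |EK| = 57.6 and K on the +x side, so K = (57.60, 0.000). E and G share the same x with |EG| = 21.0 and G on the +y side, so G = (0.000, 21.00). The virtual corner opposite E is at (57.60, 21.00). A1 meets KH tangentially, so ZH is at right angles to KH and tangency of A1 to VG means the radius ZV is perpendicular to VG, with radius 5.4, so the center Z sits 5.4 in from both sides at Z = (52.20, 15.60). That places the tangent points at H = (57.60, 15.60) on KH and V = (52.20, 21.00) on VG. Then |EV| = |V − E| = 56.27.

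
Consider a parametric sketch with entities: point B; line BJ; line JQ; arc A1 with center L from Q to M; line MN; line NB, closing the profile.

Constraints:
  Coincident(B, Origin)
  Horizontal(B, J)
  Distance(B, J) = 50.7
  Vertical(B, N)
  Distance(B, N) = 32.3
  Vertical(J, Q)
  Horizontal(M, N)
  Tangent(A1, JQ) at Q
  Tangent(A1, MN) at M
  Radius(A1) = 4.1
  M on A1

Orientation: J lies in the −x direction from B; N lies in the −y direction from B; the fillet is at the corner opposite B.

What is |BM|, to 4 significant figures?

56.70

B is at the origin; BJ is horizontal with |BJ| = 50.7 and J on the −x side, so J = (-50.70, 0.000). B and N share the same x with |BN| = 32.3 and N on the −y side, so N = (0.000, -32.30). The virtual corner opposite B is at (-50.70, -32.30). Tangency of A1 to JQ means the radius LQ is perpendicular to JQ and since A1 is tangent to MN there, LM ⟂ MN, with radius 4.1, so the center L sits 4.1 in from both sides at L = (-46.60, -28.20). That places the tangent points at Q = (-50.70, -28.20) on JQ and M = (-46.60, -32.30) on MN. Then |BM| = |M − B| = 56.70.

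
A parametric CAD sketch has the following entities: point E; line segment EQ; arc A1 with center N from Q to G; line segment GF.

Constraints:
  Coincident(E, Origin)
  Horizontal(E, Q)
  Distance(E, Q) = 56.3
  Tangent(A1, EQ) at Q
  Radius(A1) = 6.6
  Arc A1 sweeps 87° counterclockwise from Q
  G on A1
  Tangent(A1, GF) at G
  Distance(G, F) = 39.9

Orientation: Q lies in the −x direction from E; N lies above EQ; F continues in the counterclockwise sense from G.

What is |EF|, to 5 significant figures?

66.279

E is at the origin; EQ is horizontal with |EQ| = 56.3 and Q on the −x side, so Q = (-56.300, 0.0000). The tangent condition forces NQ to be normal to EQ, so N = Q + (0, 6.6) = (-56.300, 6.6000). On A1, Q sits at bearing -90° from N; an 87° counterclockwise sweep puts G at bearing -3°, so G = N + 6.6·(cos -3°, sin -3°) = (-49.709, 6.2546). Tangency of A1 to GF means the radius NG is perpendicular to GF, so GF runs along (−sin -3°, cos -3°); with |GF| = 39.9, F = (-47.621, 46.100). Then |EF| = |F − E| = 66.279.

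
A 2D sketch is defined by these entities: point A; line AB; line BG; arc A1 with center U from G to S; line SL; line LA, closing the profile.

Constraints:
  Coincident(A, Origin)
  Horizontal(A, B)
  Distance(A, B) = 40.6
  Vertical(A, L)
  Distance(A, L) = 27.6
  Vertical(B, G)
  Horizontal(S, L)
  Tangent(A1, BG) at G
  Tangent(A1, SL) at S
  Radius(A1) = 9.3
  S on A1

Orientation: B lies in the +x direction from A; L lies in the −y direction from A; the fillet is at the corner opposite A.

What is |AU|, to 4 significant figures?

36.26

AL is vertical with |AL| = 27.6 and L on the −y side, so L = (0.000, -27.60). The virtual corner opposite A is at (40.60, -27.60). A1 meets BG tangentially, so UG is at right angles to BG and since A1 is tangent to SL there, US ⟂ SL, with radius 9.3, so the center U sits 9.3 in from both sides at U = (31.30, -18.30). Then |AU| = |U − A| = 36.26.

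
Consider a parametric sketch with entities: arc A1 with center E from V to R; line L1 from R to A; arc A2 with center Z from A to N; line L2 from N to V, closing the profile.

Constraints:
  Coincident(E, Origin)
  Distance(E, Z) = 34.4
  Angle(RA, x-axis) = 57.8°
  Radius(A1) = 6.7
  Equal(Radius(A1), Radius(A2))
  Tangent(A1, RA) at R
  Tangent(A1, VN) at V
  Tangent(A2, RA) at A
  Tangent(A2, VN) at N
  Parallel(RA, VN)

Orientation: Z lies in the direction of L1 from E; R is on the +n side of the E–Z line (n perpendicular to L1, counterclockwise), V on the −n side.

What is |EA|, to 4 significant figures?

35.05

Tangency of A1 to both parallel lines with radius 6.7 puts R and V at E ± 6.7·n: R = (-5.669, 3.570), V = (5.669, -3.570). Equal radii place A and N the same way about Z: A = Z + 6.7·n = (12.66, 32.68), N = Z − 6.7·n = (24.00, 25.54). Then |EA| = |A − E| = 35.05.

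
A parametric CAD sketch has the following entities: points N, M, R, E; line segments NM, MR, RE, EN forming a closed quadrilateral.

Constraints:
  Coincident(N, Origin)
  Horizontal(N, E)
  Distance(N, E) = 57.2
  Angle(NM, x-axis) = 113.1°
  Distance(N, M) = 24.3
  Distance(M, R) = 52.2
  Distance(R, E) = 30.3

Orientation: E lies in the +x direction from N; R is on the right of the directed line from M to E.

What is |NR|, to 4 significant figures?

31.97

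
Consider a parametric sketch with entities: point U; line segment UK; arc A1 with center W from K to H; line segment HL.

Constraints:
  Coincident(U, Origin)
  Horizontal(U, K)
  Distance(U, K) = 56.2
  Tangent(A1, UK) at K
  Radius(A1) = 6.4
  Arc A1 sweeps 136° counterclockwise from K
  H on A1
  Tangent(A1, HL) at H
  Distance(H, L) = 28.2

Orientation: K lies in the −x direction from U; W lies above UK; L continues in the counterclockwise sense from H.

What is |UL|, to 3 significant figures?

78.3

U is at the origin; U and K share the same y with |UK| = 56.2 and K on the −x side, so K = (-56.2, 0.00). A1 meets UK tangentially, so WK is at right angles to UK, so W = K + (0, 6.4) = (-56.2, 6.40). On A1, K sits at bearing -90° from W; a 136° counterclockwise sweep puts H at bearing 46°, so H = W + 6.4·(cos 46°, sin 46°) = (-51.8, 11.0). The tangent condition forces WH to be normal to HL, so HL runs along (−sin 46°, cos 46°); with |HL| = 28.2, L = (-72.0, 30.6). Then |UL| = |L − U| = 78.3.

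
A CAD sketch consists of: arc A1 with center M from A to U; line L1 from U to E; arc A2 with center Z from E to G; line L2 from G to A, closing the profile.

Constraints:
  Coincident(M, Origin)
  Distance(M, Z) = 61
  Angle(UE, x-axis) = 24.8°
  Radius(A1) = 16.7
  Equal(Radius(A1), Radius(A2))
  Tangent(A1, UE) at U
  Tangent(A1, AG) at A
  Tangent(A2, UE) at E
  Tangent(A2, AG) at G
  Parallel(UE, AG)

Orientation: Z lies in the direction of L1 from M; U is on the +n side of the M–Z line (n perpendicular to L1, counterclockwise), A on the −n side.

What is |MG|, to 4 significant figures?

63.24

Tangency of A1 to both parallel lines with radius 16.7 puts U and A at M ± 16.7·n: U = (-7.005, 15.16), A = (7.005, -15.16). Equal radii place E and G the same way about Z: E = Z + 16.7·n = (48.37, 40.75), G = Z − 16.7·n = (62.38, 10.43). Then |MG| = |G − M| = 63.24.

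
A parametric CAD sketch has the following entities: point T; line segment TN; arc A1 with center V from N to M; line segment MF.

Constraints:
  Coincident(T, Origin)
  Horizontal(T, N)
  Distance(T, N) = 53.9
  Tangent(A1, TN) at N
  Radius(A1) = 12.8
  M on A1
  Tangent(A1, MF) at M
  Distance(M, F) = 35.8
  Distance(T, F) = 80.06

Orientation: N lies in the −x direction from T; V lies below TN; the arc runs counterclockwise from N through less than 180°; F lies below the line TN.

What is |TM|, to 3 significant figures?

68.1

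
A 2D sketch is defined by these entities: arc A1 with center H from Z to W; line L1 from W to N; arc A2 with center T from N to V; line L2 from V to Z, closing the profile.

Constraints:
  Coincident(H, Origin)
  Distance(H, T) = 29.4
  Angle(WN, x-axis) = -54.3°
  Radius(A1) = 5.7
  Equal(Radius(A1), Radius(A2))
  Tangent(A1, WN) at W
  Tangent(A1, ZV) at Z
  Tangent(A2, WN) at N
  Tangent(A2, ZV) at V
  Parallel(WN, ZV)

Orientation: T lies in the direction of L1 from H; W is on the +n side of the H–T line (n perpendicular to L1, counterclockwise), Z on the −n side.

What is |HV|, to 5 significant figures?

29.947

The slot axis is L1's direction at -54.3°, so u = (cos -54.3°, sin -54.3°) = (0.58354, -0.81208) and n = (−sin -54.3°, cos -54.3°) = (0.81208, 0.58354). H is at the origin and T lies 29.4 along u from H, so T = 29.4·u = (17.156, -23.875). Tangency of A1 to both parallel lines with radius 5.7 puts W and Z at H ± 5.7·n: W = (4.6289, 3.3262), Z = (-4.6289, -3.3262). Equal radii place N and V the same way about T: N = T + 5.7·n = (21.785, -20.549), V = T − 5.7·n = (12.527, -27.201). Then |HV| = |V − H| = 29.947.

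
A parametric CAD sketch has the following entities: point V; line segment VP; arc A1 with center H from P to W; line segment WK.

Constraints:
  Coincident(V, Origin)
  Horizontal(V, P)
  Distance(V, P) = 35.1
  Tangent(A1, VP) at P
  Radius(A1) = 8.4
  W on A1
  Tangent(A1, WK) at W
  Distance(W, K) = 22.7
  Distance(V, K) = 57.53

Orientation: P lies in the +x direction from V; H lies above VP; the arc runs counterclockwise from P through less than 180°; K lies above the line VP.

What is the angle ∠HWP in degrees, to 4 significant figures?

55.34°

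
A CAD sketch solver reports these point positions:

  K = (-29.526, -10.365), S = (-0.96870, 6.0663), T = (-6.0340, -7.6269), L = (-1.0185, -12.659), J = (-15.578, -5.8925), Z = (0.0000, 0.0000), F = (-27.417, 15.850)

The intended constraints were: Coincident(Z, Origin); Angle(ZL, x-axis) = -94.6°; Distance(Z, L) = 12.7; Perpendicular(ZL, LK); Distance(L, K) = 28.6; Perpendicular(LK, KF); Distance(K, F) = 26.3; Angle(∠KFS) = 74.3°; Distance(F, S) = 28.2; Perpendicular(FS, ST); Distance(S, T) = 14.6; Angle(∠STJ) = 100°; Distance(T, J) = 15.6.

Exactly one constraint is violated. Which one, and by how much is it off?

Distance(T, J) = 15.6 — off by 5.90.

Z = (0.00, 0.00) ✓; ZL at -94.60° ✓; |ZL| = 12.70 ✓; ∠(ZL, LK) = 90.00° ✓; |LK| = 28.60 ✓; ∠(LK, KF) = 90.00° ✓; |KF| = 26.30 ✓; ∠KFS = 74.30° ✓; |FS| = 28.20 ✓; ∠(FS, ST) = 90.00° ✓; |ST| = 14.60 ✓; ∠STJ = 100.0° ✓; |TJ| = 9.700 ✗.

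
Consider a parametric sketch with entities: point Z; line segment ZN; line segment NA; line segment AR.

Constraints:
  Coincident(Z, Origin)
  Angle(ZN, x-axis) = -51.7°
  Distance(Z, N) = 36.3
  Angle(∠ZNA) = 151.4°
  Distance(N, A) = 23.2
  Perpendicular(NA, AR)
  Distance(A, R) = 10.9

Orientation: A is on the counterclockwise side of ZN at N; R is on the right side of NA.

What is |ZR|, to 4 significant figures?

61.91

Z is at the origin; ZN runs at -51.7° with length 36.3, so N = 36.3·(cos -51.7°, sin -51.7°) = (22.50, -28.49). ∠ZNA = 151.4°, so NA runs at -51.7° + (180° − 151.4°) = -23.10° from the x-axis; with |NA| = 23.2, A = N + 23.2·(cos -23.10°, sin -23.10°) = (43.84, -37.59). NA is perpendicular to AR; with |AR| = 10.9 on the right of NA, R = A + 10.9·(-0.3923, -0.9198) = (39.56, -47.62). Then |ZR| = |R − Z| = 61.91.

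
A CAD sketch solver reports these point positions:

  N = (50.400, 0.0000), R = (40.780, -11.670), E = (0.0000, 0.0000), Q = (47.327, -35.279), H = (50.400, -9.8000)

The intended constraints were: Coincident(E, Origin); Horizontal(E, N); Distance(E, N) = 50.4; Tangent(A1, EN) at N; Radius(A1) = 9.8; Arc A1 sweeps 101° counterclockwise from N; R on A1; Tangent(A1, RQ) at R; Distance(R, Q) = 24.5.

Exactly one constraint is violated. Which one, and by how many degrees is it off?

Tangent(A1, RQ) at R — off by 4.50°.

E = (0.00, 0.00) ✓; E.y = 0.00, N.y = 0.00 ✓; |EN| = 50.40 ✓; ∠(HN, NE) = 90.00° ✓; |HN| = 9.800 ✓; bearing(H→R) − bearing(H→N) = 101.0° ✓; |HR| = 9.800 ✓; ∠(HR, RQ) = 85.50° ✗; |RQ| = 24.50 ✓.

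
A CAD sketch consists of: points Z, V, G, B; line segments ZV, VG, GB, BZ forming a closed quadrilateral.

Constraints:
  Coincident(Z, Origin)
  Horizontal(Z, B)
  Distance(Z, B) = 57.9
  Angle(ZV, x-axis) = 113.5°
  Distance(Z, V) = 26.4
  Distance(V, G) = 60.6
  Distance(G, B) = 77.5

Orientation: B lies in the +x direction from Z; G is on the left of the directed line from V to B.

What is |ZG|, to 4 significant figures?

76.47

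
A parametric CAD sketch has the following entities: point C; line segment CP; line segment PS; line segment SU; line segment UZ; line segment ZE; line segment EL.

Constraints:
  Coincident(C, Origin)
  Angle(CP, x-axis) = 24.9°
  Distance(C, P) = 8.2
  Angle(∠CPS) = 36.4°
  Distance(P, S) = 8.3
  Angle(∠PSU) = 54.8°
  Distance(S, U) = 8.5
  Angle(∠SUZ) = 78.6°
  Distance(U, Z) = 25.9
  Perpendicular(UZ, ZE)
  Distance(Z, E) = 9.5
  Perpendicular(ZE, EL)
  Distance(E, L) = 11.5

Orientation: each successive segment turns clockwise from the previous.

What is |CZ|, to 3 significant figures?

26.9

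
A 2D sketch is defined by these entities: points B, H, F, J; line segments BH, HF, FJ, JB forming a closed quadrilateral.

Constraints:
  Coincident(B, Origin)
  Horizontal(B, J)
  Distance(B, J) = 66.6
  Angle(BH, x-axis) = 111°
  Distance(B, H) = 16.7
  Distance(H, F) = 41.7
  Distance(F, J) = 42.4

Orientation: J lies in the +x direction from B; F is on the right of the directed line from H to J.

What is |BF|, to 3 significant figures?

28.2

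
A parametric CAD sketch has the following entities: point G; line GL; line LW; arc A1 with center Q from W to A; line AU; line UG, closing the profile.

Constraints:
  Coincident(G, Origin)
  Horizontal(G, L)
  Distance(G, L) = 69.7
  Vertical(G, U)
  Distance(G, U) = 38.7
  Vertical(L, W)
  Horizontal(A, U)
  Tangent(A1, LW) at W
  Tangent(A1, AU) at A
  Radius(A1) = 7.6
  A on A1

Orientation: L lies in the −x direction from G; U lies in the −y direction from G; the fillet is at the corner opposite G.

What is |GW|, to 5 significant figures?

76.324

The virtual corner opposite G is at (-69.700, -38.700). The tangent condition forces QW to be normal to LW and tangency of A1 to AU means the radius QA is perpendicular to AU, with radius 7.6, so the center Q sits 7.6 in from both sides at Q = (-62.100, -31.100). That places the tangent points at W = (-69.700, -31.100) on LW and A = (-62.100, -38.700) on AU. Then |GW| = |W − G| = 76.324.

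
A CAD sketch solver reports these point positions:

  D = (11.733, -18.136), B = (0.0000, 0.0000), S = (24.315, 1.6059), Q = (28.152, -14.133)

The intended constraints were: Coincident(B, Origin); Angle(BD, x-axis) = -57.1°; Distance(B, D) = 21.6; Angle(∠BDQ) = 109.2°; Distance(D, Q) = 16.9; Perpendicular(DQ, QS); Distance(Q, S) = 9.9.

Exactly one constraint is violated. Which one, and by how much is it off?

Distance(Q, S) = 9.9 — off by 6.30.

B = (0.00, 0.00) ✓; BD at -57.10° ✓; |BD| = 21.60 ✓; ∠BDQ = 109.2° ✓; |DQ| = 16.90 ✓; ∠(DQ, QS) = 90.00° ✓; |QS| = 16.20 ✗.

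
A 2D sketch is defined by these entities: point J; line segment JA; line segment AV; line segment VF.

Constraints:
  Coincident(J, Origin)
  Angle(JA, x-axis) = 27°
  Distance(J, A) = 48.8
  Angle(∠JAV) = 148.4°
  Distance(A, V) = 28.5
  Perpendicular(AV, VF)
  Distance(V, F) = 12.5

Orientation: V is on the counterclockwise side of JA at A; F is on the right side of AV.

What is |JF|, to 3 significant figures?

79.7

∠JAV = 148.4°, so AV runs at 27.0° + (180° − 148.4°) = 58.6° from the x-axis; with |AV| = 28.5, V = A + 28.5·(cos 58.6°, sin 58.6°) = (58.3, 46.5). AV is perpendicular to VF; with |VF| = 12.5 on the right of AV, F = V + 12.5·(0.854, -0.521) = (69.0, 40.0). Then |JF| = |F − J| = 79.7.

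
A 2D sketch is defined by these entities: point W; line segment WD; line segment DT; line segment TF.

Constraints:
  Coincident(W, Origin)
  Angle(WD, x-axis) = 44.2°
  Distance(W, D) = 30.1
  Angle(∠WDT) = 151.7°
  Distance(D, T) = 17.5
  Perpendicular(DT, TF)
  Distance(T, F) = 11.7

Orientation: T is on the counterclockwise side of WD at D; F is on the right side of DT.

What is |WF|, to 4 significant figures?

51.09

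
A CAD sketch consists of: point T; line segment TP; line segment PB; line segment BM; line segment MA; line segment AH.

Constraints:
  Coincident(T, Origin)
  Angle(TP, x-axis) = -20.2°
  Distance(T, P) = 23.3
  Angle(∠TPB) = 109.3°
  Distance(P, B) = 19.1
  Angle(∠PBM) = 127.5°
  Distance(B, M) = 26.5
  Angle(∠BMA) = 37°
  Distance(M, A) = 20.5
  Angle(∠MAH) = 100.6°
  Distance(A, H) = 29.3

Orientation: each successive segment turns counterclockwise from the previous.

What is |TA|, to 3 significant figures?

24.1

T is at the origin; TP runs at -20.2° with length 23.3, so P = (21.9, -8.05). ∠TPB = 109.3° gives PB at 50.5° from the x-axis; with |PB| = 19.1, B = (34.0, 6.69). ∠PBM = 127.5° gives BM at 103° from the x-axis; with |BM| = 26.5, M = (28.1, 32.5). ∠BMA = 37.0° gives MA at -114° from the x-axis; with |MA| = 20.5, A = (19.7, 13.8). Then |TA| = |A − T| = 24.1.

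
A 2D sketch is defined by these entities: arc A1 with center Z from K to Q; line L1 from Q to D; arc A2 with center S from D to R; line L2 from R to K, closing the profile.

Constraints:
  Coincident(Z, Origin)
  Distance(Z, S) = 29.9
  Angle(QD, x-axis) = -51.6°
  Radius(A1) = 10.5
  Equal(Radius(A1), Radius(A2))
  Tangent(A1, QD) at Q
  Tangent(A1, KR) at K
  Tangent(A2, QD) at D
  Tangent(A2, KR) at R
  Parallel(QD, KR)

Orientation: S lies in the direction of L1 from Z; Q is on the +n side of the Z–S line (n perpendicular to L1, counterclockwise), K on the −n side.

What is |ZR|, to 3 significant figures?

31.7

The slot axis is L1's direction at -51.6°, so u = (cos -51.6°, sin -51.6°) = (0.621, -0.784) and n = (−sin -51.6°, cos -51.6°) = (0.784, 0.621). Z is at the origin and S lies 29.9 along u from Z, so S = 29.9·u = (18.6, -23.4). Tangency of A1 to both parallel lines with radius 10.5 puts Q and K at Z ± 10.5·n: Q = (8.23, 6.52), K = (-8.23, -6.52). Equal radii place D and R the same way about S: D = S + 10.5·n = (26.8, -16.9), R = S − 10.5·n = (10.3, -30.0). Then |ZR| = |R − Z| = 31.7.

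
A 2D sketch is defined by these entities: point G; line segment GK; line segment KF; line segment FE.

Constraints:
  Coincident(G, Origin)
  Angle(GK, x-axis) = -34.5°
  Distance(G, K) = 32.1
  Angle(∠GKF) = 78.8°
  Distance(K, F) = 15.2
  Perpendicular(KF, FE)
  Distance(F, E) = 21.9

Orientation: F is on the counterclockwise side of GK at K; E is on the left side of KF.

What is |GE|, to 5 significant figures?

13.127

G is at the origin; GK runs at -34.5° with length 32.1, so K = 32.1·(cos -34.5°, sin -34.5°) = (26.454, -18.182). ∠GKF = 78.8°, so KF runs at -34.5° + (180° − 78.8°) = 66.700° from the x-axis; with |KF| = 15.2, F = K + 15.2·(cos 66.700°, sin 66.700°) = (32.467, -4.2213). KF is perpendicular to FE; with |FE| = 21.9 on the left of KF, E = F + 21.9·(-0.91845, 0.39555) = (12.353, 4.4412). Then |GE| = |E − G| = 13.127.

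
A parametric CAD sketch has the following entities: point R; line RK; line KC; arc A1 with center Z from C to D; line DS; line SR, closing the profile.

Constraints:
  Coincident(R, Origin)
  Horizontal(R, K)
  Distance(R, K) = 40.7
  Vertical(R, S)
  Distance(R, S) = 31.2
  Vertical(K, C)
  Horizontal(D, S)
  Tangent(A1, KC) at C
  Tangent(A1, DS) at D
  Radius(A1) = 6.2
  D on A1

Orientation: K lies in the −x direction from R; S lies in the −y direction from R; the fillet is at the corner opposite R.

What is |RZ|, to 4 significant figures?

42.61

R and S share the same x with |RS| = 31.2 and S on the −y side, so S = (0.000, -31.20). The virtual corner opposite R is at (-40.70, -31.20). Since A1 is tangent to KC there, ZC ⟂ KC and A1 meets DS tangentially, so ZD is at right angles to DS, with radius 6.2, so the center Z sits 6.2 in from both sides at Z = (-34.50, -25.00). Then |RZ| = |Z − R| = 42.61.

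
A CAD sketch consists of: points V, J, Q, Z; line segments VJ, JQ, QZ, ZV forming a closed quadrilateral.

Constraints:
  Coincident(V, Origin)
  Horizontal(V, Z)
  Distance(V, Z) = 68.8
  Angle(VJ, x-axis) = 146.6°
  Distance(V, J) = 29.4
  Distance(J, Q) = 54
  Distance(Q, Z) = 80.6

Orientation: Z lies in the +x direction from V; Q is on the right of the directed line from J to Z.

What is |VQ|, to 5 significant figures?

34.165

V is at the origin; VZ is horizontal with |VZ| = 68.8 and Z in +x, so Z = (68.8, 0). VJ runs at 146.6° with |VJ| = 29.4, so J = (-24.545, 16.184). Q is determined by |JQ| = 54.0 and |QZ| = 80.6 together: it lies at the intersection of circle(J, 54.0) and circle(Z, 80.6). With |JZ| = 94.737, the foot of the radical line on JZ is 28.472 from J and the perpendicular offset is √(54.0² − 28.472²) = 45.884. Taking the right-of-JZ solution: Q = (-4.3292, -33.889).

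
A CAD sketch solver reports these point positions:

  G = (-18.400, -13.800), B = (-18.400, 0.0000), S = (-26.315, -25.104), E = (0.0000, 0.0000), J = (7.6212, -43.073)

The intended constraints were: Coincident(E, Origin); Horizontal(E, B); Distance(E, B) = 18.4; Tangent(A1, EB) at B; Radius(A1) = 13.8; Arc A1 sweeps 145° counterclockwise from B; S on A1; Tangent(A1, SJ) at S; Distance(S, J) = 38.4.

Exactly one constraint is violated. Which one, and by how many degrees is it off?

Tangent(A1, SJ) at S — off by 7.10°.

E = (0.00, 0.00) ✓; E.y = 0.00, B.y = 0.00 ✓; |EB| = 18.40 ✓; ∠(GB, BE) = 90.00° ✓; |GB| = 13.80 ✓; bearing(G→S) − bearing(G→B) = 145.0° ✓; |GS| = 13.80 ✓; ∠(GS, SJ) = 82.90° ✗; |SJ| = 38.40 ✓.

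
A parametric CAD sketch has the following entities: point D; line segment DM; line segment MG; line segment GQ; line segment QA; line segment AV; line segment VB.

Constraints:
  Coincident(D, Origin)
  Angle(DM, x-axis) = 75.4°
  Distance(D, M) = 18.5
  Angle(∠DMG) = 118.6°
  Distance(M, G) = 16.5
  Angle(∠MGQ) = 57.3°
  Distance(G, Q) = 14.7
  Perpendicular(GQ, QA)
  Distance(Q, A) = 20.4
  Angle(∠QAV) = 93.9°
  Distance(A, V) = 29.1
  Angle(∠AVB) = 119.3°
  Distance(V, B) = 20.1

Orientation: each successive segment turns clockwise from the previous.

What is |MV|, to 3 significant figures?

24.7

GQ is perpendicular to QA, so QA runs at 161°; with |QA| = 20.4, A = (-3.36, 14.5). ∠QAV = 93.9° gives AV at 75.2° from the x-axis; with |AV| = 29.1, V = (4.07, 42.6). Then |MV| = |V − M| = 24.7.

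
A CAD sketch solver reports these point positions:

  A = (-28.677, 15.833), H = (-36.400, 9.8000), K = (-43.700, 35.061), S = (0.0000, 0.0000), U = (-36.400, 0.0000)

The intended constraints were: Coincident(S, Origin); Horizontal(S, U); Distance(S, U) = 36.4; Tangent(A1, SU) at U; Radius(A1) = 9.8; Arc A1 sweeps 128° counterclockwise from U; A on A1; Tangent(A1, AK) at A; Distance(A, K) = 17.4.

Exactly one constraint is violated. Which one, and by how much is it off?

Distance(A, K) = 17.4 — off by 7.00.

S = (0.00, 0.00) ✓; S.y = 0.00, U.y = 0.00 ✓; |SU| = 36.40 ✓; ∠(HU, US) = 90.00° ✓; |HU| = 9.800 ✓; bearing(H→A) − bearing(H→U) = 128.0° ✓; |HA| = 9.800 ✓; ∠(HA, AK) = 90.00° ✓; |AK| = 24.40 ✗.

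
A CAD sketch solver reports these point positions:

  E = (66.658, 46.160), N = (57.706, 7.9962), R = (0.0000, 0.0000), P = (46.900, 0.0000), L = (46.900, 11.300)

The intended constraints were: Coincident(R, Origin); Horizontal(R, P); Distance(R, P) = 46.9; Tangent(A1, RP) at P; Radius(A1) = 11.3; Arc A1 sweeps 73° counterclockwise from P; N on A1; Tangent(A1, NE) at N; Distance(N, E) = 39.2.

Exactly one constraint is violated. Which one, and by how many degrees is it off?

Tangent(A1, NE) at N — off by 3.80°.

R = (0.00, 0.00) ✓; R.y = 0.00, P.y = 0.00 ✓; |RP| = 46.90 ✓; ∠(LP, PR) = 90.00° ✓; |LP| = 11.30 ✓; bearing(L→N) − bearing(L→P) = 73.00° ✓; |LN| = 11.30 ✓; ∠(LN, NE) = 86.20° ✗; |NE| = 39.20 ✓.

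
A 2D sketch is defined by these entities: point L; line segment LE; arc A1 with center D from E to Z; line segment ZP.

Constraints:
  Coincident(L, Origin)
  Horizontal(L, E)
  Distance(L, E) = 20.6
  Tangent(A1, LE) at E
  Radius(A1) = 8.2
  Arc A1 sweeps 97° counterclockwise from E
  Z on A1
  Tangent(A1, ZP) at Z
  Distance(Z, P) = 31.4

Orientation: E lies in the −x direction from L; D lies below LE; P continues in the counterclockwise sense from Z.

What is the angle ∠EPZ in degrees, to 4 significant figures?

13.10°

L is at the origin; LE is horizontal with |LE| = 20.6 and E on the −x side, so E = (-20.60, 0.000). The tangent condition forces DE to be normal to LE, so D = E + (0, -8.2) = (-20.60, -8.200). On A1, E sits at bearing 90° from D; a 97° counterclockwise sweep puts Z at bearing 187°, so Z = D + 8.2·(cos 187°, sin 187°) = (-28.74, -9.199). A1 meets ZP tangentially, so DZ is at right angles to ZP, so ZP runs along (−sin 187°, cos 187°); with |ZP| = 31.4, P = (-24.91, -40.37). Then cos ∠EPZ = PE·PZ / (|PE||PZ|), giving 13.10°.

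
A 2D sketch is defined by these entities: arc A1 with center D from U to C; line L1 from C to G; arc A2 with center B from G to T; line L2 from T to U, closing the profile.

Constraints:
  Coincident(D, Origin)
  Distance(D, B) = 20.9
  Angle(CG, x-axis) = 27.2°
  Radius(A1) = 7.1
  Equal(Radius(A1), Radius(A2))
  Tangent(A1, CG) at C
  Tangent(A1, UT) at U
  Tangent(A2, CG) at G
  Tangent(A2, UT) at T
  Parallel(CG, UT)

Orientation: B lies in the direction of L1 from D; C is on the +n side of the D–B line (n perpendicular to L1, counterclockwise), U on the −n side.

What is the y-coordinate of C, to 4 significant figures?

6.315

D is at the origin and B lies 20.9 along u from D, so B = 20.9·u = (18.59, 9.553). Tangency of A1 to both parallel lines with radius 7.1 puts C and U at D ± 7.1·n: C = (-3.245, 6.315), U = (3.245, -6.315). So C.y = 6.315.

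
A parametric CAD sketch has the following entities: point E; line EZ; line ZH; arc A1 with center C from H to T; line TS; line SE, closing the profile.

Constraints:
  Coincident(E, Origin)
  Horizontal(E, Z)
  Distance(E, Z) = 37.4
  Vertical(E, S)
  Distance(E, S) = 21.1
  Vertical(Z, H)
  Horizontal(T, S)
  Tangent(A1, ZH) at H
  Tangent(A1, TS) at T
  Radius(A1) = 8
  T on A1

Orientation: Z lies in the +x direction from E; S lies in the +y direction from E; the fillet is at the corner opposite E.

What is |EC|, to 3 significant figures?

32.2

ES is vertical with |ES| = 21.1 and S on the +y side, so S = (0.00, 21.1). The virtual corner opposite E is at (37.4, 21.1). Since A1 is tangent to ZH there, CH ⟂ ZH and tangency of A1 to TS means the radius CT is perpendicular to TS, with radius 8.0, so the center C sits 8.0 in from both sides at C = (29.4, 13.1). Then |EC| = |C − E| = 32.2.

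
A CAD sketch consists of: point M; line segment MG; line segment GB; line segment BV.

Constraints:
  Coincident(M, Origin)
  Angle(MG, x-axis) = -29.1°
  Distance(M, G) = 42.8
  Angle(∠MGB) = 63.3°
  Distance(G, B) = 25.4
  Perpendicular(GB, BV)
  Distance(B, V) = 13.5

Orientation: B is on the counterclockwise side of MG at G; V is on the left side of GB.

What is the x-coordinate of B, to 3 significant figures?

38.5

M is at the origin; MG runs at -29.1° with length 42.8, so G = 42.8·(cos -29.1°, sin -29.1°) = (37.4, -20.8). ∠MGB = 63.3°, so GB runs at -29.1° + (180° − 63.3°) = 87.6° from the x-axis; with |GB| = 25.4, B = G + 25.4·(cos 87.6°, sin 87.6°) = (38.5, 4.56). So B.x = 38.5.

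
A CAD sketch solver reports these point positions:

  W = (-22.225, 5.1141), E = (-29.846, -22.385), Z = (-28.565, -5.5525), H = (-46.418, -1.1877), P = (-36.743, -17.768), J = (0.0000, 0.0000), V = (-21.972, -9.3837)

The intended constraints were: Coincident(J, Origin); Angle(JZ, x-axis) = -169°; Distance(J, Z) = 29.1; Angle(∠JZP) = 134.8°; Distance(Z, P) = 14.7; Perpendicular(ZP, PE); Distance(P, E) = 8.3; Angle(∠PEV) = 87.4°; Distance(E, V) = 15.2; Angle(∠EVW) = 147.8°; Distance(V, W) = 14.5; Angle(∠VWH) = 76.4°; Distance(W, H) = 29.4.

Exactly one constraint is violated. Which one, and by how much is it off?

Distance(W, H) = 29.4 — off by 4.40.

J = (0.00, 0.00) ✓; JZ at -169.0° ✓; |JZ| = 29.10 ✓; ∠JZP = 134.8° ✓; |ZP| = 14.70 ✓; ∠(ZP, PE) = 90.00° ✓; |PE| = 8.300 ✓; ∠PEV = 87.40° ✓; |EV| = 15.20 ✓; ∠EVW = 147.8° ✓; |VW| = 14.50 ✓; ∠VWH = 76.40° ✓; |WH| = 25.00 ✗.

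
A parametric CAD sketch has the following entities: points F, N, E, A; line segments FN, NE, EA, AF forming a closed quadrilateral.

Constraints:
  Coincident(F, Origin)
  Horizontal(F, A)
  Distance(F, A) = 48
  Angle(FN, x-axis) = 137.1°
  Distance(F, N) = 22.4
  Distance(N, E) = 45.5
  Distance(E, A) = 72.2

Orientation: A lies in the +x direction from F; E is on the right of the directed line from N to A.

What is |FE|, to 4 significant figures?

34.97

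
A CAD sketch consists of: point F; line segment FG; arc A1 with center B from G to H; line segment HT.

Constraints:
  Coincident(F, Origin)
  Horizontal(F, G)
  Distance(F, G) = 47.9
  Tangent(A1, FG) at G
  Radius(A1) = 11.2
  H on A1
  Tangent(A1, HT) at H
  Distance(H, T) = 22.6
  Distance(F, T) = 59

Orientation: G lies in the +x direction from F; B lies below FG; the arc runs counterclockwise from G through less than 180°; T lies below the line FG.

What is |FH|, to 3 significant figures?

40.7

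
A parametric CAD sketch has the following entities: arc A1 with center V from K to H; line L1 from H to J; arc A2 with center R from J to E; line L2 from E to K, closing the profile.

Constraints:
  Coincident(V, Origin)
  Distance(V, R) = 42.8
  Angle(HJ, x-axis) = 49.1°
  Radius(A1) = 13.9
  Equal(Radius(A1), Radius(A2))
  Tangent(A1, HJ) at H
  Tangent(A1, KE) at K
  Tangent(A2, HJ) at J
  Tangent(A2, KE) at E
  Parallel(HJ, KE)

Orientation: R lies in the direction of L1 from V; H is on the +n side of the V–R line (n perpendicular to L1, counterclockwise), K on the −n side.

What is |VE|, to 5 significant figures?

45.001

The slot axis is L1's direction at 49.1°, so u = (cos 49.1°, sin 49.1°) = (0.65474, 0.75585) and n = (−sin 49.1°, cos 49.1°) = (-0.75585, 0.65474). V is at the origin and R lies 42.8 along u from V, so R = 42.8·u = (28.023, 32.351). Tangency of A1 to both parallel lines with radius 13.9 puts H and K at V ± 13.9·n: H = (-10.506, 9.1009), K = (10.506, -9.1009). Equal radii place J and E the same way about R: J = R + 13.9·n = (17.517, 41.451), E = R − 13.9·n = (38.529, 23.250). Then |VE| = |E − V| = 45.001.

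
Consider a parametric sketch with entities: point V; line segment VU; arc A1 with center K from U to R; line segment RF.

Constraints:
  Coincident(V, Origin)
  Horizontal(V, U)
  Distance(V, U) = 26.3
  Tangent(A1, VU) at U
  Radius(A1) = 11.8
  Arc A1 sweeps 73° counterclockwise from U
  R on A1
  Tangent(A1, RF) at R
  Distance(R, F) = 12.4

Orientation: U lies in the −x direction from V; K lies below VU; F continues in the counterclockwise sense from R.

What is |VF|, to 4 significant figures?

45.90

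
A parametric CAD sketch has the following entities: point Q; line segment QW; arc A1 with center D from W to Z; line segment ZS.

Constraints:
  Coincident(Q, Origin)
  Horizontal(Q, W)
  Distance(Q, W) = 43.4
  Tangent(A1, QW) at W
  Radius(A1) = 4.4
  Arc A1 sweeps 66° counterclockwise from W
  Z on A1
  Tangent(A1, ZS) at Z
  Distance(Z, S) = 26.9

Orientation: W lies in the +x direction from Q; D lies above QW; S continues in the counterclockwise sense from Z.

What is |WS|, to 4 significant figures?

31.03

On A1, W sits at bearing -90° from D; a 66° counterclockwise sweep puts Z at bearing -24°, so Z = D + 4.4·(cos -24°, sin -24°) = (47.42, 2.610). A1 meets ZS tangentially, so DZ is at right angles to ZS, so ZS runs along (−sin -24°, cos -24°); with |ZS| = 26.9, S = (58.36, 27.18). Then |WS| = |S − W| = 31.03.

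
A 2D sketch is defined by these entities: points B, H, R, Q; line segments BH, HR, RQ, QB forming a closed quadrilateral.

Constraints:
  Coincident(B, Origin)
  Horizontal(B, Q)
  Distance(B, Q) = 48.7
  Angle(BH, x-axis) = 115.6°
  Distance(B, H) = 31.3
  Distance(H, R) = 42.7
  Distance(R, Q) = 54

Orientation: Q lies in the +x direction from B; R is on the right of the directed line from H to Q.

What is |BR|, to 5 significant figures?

13.798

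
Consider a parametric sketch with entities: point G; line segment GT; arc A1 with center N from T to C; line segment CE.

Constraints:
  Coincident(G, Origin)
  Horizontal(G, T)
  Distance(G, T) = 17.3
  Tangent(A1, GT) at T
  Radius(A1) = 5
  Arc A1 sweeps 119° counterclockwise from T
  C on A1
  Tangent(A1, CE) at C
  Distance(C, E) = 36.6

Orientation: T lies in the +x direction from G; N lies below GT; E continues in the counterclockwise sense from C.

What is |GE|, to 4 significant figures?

49.96

G is at the origin; GT is horizontal with |GT| = 17.3 and T on the +x side, so T = (17.30, 0.000). Tangency of A1 to GT means the radius NT is perpendicular to GT, so N = T + (0, -5) = (17.30, -5.000). On A1, T sits at bearing 90° from N; a 119° counterclockwise sweep puts C at bearing 209°, so C = N + 5.0·(cos 209°, sin 209°) = (12.93, -7.424). A1 meets CE tangentially, so NC is at right angles to CE, so CE runs along (−sin 209°, cos 209°); with |CE| = 36.6, E = (30.67, -39.44). Then |GE| = |E − G| = 49.96.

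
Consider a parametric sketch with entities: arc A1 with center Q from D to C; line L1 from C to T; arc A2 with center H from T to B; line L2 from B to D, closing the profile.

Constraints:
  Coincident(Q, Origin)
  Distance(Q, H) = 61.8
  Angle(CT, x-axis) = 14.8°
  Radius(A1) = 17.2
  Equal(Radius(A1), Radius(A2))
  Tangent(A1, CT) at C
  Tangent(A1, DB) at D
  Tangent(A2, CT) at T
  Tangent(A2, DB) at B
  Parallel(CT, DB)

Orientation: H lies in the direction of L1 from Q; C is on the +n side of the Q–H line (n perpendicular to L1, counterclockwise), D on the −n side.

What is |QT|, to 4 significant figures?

64.15

The slot axis is L1's direction at 14.8°, so u = (cos 14.8°, sin 14.8°) = (0.9668, 0.2554) and n = (−sin 14.8°, cos 14.8°) = (-0.2554, 0.9668). Q is at the origin and H lies 61.8 along u from Q, so H = 61.8·u = (59.75, 15.79). Tangency of A1 to both parallel lines with radius 17.2 puts C and D at Q ± 17.2·n: C = (-4.394, 16.63), D = (4.394, -16.63). Equal radii place T and B the same way about H: T = H + 17.2·n = (55.36, 32.42), B = H − 17.2·n = (64.14, -0.8428). Then |QT| = |T − Q| = 64.15.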